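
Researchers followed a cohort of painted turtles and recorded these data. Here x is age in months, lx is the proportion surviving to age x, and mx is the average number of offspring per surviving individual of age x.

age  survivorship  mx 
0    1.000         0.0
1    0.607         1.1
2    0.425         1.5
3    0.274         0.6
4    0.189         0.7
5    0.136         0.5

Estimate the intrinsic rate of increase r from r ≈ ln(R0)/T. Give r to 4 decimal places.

R0 = Σ lx·mx = 0 + 0.6677 + 0.6375 + 0.1644 + 0.1323 + 0.068 = 1.6699
Σ x·lx·mx = 3.3051; T = 3.3051/1.6699 = 1.97922…
r ≈ ln(R0)/T = ln(1.6699)/1.97922… = 0.259074… → 0.2591

0.2591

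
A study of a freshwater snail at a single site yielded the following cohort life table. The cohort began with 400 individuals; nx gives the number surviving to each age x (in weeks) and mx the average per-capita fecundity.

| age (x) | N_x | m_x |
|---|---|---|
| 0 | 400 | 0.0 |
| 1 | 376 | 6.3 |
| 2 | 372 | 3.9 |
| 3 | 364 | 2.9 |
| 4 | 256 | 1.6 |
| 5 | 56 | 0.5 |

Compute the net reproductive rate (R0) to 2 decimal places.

13.28

lx = nx/n0 = nx/400: 1, 0.94, 0.93, 0.91, 0.64, 0.14
lx·mx by age: 0, 5.922, 3.627, 2.639, 1.024, 0.07
R0 = Σ lx·mx = 13.282 → 13.28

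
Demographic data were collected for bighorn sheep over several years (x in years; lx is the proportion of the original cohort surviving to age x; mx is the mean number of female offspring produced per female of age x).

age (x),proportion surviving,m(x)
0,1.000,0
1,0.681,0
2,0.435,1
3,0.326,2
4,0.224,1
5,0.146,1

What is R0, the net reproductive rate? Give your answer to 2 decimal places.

lx·mx by age: 0, 0, 0.435, 0.652, 0.224, 0.146
R0 = Σ lx·mx = 1.457 → 1.46

1.46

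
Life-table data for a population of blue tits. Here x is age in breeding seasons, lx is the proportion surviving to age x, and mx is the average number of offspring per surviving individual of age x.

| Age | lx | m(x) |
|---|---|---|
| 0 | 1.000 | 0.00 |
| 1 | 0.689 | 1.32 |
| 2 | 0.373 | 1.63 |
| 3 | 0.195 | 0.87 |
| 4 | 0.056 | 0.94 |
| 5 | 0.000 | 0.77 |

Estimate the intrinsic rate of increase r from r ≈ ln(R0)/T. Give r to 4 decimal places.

0.3386

R0 = Σ lx·mx = 0 + 0.90948 + 0.60799 + 0.16965 + 0.05264 + 0 = 1.73976
Σ x·lx·mx = 2.84497; T = 2.84497/1.73976 = 1.63527…
r ≈ ln(R0)/T = ln(1.73976)/1.63527… = 0.338628… → 0.3386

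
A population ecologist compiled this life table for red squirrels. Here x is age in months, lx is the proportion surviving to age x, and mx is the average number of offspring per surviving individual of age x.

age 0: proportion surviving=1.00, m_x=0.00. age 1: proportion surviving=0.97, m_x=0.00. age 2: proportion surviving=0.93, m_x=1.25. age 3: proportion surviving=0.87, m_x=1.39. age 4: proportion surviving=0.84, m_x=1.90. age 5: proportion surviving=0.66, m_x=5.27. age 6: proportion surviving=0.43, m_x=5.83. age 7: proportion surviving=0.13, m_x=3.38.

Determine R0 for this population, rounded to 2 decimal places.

10.39

lx·mx by age: 0, 0, 1.1625, 1.2093, 1.596, 3.4782, 2.5069, 0.4394
R0 = Σ lx·mx = 10.3923 → 10.39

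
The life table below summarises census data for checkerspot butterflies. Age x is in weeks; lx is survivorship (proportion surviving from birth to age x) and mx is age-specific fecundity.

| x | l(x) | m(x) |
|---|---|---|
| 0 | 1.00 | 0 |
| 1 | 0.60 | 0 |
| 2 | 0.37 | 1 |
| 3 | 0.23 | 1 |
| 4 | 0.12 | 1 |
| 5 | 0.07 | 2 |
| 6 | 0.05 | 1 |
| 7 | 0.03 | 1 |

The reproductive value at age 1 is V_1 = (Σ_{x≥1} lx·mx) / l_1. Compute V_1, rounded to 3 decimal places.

1.567

lx·mx for x ≥ 1: 0, 0.37, 0.23, 0.12, 0.14, 0.05, 0.03 → sum = 0.94
V_1 = 0.94 / l_1 = 0.94 / 0.6 = 1.566667… → 1.567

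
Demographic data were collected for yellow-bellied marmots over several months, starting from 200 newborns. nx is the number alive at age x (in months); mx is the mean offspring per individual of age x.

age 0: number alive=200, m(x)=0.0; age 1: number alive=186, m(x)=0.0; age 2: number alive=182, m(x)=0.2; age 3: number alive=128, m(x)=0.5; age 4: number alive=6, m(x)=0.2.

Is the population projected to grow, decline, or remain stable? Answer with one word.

lx = nx/n0 = nx/200: 1, 0.93, 0.91, 0.64, 0.03
R0 = Σ lx·mx = 0 + 0 + 0.182 + 0.32 + 0.006 = 0.508
R0 < 1, so the population is declining.

declining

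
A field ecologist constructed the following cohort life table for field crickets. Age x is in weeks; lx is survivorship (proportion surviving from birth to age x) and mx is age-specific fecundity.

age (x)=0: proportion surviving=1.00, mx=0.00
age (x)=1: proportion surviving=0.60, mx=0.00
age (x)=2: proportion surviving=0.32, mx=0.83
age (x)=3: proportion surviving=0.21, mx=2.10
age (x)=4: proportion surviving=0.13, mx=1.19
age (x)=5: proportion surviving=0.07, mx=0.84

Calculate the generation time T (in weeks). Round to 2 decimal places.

lx·mx: 0, 0, 0.2656, 0.441, 0.1547, 0.0588 → R0 = 0.9201
x·lx·mx: 0, 0, 0.5312, 1.323, 0.6188, 0.294 → Σ = 2.767
T = 2.767 / 0.9201 = 3.007282… → 3.01

3.01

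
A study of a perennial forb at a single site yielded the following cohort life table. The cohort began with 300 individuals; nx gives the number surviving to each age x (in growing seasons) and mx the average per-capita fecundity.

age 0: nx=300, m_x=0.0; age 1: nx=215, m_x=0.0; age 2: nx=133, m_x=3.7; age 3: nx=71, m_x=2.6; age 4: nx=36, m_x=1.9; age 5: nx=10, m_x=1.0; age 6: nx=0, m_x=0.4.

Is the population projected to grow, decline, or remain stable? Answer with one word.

lx = nx/n0 = nx/300: 1, 0.71667…, 0.44333…, 0.23667…, 0.12, 0.03333…, 0
R0 = Σ lx·mx = 0 + 0 + 1.640333… + 0.615333… + 0.228 + 0.033333… + 0 = 2.517…
R0 > 1, so the population is growing.

growing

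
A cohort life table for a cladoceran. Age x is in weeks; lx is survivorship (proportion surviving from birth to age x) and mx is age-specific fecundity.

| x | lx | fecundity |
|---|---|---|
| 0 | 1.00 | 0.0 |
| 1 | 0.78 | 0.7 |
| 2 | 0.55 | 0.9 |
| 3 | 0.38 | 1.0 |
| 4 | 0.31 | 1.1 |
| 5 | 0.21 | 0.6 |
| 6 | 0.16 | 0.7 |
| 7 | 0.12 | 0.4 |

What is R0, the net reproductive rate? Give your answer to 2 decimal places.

2.05

lx·mx by age: 0, 0.546, 0.495, 0.38, 0.341, 0.126, 0.112, 0.048
R0 = Σ lx·mx = 2.048 → 2.05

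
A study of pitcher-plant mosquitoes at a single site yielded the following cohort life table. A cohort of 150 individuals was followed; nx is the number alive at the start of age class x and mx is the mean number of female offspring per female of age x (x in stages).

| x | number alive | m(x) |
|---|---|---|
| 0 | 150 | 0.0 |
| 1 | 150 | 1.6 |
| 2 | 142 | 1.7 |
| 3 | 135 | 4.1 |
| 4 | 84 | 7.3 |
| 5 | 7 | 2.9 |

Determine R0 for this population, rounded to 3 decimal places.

11.123

lx = nx/n0 = nx/150: 1, 1, 0.94667…, 0.9, 0.56, 0.04667…
lx·mx by age: 0, 1.6, 1.609333…, 3.69, 4.088, 0.135333…
R0 = Σ lx·mx = 11.122667… → 11.123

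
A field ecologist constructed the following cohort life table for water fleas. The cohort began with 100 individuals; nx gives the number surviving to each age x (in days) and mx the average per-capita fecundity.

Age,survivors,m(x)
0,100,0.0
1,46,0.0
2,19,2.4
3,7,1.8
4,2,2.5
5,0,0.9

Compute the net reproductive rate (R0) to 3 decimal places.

lx = nx/n0 = nx/100: 1, 0.46, 0.19, 0.07, 0.02, 0
lx·mx by age: 0, 0, 0.456, 0.126, 0.05, 0
R0 = Σ lx·mx = 0.632 → 0.632

0.632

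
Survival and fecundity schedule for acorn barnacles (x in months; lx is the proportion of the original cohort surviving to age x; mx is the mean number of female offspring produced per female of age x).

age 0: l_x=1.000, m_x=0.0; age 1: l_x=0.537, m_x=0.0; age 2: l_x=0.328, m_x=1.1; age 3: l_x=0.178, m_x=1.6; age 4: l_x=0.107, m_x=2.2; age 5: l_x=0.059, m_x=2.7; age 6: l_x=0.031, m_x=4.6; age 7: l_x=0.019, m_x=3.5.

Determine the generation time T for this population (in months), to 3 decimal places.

lx·mx: 0, 0, 0.3608, 0.2848, 0.2354, 0.1593, 0.1426, 0.0665 → R0 = 1.2494
x·lx·mx: 0, 0, 0.7216, 0.8544, 0.9416, 0.7965, 0.8556, 0.4655 → Σ = 4.6352
T = 4.6352 / 1.2494 = 3.709941… → 3.710

3.710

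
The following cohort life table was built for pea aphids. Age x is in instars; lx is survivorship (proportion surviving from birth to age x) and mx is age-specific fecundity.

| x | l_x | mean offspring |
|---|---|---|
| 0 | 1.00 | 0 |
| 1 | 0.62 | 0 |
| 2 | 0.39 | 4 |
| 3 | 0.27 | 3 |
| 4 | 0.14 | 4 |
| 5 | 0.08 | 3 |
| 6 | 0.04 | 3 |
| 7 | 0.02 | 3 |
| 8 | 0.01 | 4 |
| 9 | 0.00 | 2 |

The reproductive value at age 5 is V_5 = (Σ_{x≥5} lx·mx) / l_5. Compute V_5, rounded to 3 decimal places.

lx·mx for x ≥ 5: 0.24, 0.12, 0.06, 0.04, 0 → sum = 0.46
V_5 = 0.46 / l_5 = 0.46 / 0.08 = 5.75 → 5.750

5.750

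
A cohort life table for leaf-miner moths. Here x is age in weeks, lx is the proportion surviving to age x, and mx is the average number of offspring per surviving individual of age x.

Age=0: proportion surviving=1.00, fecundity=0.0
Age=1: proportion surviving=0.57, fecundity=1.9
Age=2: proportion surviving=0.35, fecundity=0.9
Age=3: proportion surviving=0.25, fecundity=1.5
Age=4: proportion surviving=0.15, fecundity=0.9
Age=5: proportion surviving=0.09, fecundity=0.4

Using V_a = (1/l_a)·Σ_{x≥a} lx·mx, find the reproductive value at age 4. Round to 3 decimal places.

lx·mx for x ≥ 4: 0.135, 0.036 → sum = 0.171
V_4 = 0.171 / l_4 = 0.171 / 0.15 = 1.14 → 1.140

1.140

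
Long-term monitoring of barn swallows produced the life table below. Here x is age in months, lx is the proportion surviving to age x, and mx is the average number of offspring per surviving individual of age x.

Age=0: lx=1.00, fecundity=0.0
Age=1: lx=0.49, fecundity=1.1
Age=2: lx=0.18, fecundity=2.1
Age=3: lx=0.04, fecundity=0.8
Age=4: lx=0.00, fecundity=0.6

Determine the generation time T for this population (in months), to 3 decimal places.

1.466

lx·mx: 0, 0.539, 0.378, 0.032, 0 → R0 = 0.949
x·lx·mx: 0, 0.539, 0.756, 0.096, 0 → Σ = 1.391
T = 1.391 / 0.949 = 1.465753… → 1.466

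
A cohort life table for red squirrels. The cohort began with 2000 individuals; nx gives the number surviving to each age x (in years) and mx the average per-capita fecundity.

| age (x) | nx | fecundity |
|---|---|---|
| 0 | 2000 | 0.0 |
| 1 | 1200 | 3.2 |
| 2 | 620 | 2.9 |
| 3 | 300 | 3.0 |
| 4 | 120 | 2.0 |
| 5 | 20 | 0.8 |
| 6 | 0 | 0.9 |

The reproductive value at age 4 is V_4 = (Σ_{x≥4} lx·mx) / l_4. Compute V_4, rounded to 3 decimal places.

2.133

lx = nx/n0 = nx/2000: 1, 0.6, 0.31, 0.15, 0.06, 0.01, 0
lx·mx for x ≥ 4: 0.12, 0.008, 0 → sum = 0.128
V_4 = 0.128 / l_4 = 0.128 / 0.06 = 2.133333… → 2.133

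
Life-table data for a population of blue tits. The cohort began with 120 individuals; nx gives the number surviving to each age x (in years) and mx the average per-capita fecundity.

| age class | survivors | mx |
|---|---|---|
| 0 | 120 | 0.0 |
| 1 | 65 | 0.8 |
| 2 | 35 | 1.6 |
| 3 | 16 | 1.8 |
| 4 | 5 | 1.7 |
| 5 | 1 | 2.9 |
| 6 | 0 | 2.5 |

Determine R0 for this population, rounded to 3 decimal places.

lx = nx/n0 = nx/120: 1, 0.54167…, 0.29167…, 0.13333…, 0.04167…, 0.00833…, 0
lx·mx by age: 0, 0.433333…, 0.466667…, 0.24…, 0.070833…, 0.024167…, 0
R0 = Σ lx·mx = 1.235… → 1.235

1.235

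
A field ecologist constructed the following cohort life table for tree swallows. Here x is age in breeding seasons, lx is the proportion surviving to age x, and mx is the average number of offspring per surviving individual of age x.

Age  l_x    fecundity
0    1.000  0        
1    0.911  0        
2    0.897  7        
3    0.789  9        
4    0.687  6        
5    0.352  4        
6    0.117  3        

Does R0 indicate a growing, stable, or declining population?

R0 = Σ lx·mx = 0 + 0 + 6.279 + 7.101 + 4.122 + 1.408 + 0.351 = 19.261
R0 > 1, so the population is growing.

growing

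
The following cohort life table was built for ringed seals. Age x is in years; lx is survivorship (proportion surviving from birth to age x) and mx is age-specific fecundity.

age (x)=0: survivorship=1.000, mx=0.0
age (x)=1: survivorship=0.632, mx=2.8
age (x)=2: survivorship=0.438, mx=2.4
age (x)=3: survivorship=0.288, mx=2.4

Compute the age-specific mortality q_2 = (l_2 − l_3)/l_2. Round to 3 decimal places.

q_2 = (l_2 − l_3) / l_2 = (0.438 − 0.288) / 0.438
     = 0.15 / 0.438 = 0.342466… → 0.342

0.342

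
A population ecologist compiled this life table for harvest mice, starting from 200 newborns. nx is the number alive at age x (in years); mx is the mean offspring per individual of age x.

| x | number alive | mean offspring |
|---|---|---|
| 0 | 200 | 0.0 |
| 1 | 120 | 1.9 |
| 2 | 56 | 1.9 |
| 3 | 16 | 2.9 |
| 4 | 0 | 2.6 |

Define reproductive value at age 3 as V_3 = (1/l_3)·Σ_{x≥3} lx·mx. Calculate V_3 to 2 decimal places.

lx = nx/n0 = nx/200: 1, 0.6, 0.28, 0.08, 0
lx·mx for x ≥ 3: 0.232, 0 → sum = 0.232
V_3 = 0.232 / l_3 = 0.232 / 0.08 = 2.9 → 2.90

2.90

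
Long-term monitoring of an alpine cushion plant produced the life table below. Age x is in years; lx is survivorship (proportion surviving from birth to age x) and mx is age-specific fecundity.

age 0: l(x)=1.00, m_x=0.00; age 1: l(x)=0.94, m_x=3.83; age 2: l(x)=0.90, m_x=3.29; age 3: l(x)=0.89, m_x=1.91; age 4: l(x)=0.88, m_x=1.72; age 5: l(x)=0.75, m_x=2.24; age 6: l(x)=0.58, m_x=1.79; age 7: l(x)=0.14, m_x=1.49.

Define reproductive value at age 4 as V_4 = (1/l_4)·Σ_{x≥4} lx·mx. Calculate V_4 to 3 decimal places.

lx·mx for x ≥ 4: 1.5136, 1.68, 1.0382, 0.2086 → sum = 4.4404
V_4 = 4.4404 / l_4 = 4.4404 / 0.88 = 5.045909… → 5.046

5.046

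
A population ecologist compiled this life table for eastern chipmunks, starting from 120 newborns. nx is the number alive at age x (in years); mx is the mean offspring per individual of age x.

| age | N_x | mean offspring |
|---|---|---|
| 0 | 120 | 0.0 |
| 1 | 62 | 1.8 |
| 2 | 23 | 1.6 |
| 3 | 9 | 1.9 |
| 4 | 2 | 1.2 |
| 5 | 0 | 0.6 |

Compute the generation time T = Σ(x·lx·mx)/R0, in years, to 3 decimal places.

1.466

lx = nx/n0 = nx/120: 1, 0.51667…, 0.19167…, 0.075, 0.01667…, 0
lx·mx: 0, 0.93…, 0.306667…, 0.1425, 0.02…, 0 → R0 = 1.399167…
x·lx·mx: 0, 0.93…, 0.613333…, 0.4275, 0.08…, 0 → Σ = 2.050833…
T = 2.050833… / 1.399167… = 1.465753… → 1.466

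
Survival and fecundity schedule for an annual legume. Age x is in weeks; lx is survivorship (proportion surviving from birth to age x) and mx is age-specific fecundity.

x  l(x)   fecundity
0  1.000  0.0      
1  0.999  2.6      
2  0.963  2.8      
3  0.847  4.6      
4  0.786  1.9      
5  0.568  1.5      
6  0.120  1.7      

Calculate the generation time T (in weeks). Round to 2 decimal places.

2.65

lx·mx: 0, 2.5974, 2.6964, 3.8962, 1.4934, 0.852, 0.204 → R0 = 11.7394
x·lx·mx: 0, 2.5974, 5.3928, 11.6886, 5.9736, 4.26, 1.224 → Σ = 31.1364
T = 31.1364 / 11.7394 = 2.652299… → 2.65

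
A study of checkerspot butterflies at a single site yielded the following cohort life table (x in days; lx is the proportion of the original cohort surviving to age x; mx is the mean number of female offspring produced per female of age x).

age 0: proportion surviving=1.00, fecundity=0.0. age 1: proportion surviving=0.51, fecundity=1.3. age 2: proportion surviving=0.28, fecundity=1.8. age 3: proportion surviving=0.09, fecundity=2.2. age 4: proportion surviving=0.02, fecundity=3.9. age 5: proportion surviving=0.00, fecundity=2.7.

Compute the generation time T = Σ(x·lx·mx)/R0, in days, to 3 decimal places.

1.786

lx·mx: 0, 0.663, 0.504, 0.198, 0.078, 0 → R0 = 1.443
x·lx·mx: 0, 0.663, 1.008, 0.594, 0.312, 0 → Σ = 2.577
T = 2.577 / 1.443 = 1.785863… → 1.786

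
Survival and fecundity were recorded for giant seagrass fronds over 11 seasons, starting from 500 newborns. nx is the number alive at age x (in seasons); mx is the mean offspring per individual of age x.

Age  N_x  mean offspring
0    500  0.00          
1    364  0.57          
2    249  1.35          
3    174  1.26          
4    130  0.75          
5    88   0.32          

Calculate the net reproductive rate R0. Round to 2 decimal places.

lx = nx/n0 = nx/500: 1, 0.728, 0.498, 0.348, 0.26, 0.176
lx·mx by age: 0, 0.41496, 0.6723, 0.43848, 0.195, 0.05632
R0 = Σ lx·mx = 1.77706 → 1.78

1.78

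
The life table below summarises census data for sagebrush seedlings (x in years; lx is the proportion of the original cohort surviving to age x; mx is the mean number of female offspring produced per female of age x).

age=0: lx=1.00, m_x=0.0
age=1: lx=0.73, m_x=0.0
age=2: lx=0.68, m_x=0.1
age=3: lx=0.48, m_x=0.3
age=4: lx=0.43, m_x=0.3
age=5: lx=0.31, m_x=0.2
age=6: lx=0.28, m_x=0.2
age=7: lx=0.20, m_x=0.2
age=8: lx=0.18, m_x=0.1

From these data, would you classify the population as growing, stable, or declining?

declining

R0 = Σ lx·mx = 0 + 0 + 0.068 + 0.144 + 0.129 + 0.062 + 0.056 + 0.04 + 0.018 = 0.517
R0 < 1, so the population is declining.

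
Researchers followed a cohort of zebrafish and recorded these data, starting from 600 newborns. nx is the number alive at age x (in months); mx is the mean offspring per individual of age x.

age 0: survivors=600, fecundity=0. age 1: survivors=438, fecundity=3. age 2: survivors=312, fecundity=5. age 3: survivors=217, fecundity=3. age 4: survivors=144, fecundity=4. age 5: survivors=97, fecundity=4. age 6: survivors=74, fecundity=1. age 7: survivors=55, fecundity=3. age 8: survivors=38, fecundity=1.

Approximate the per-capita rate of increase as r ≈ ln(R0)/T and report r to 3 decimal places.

lx = nx/n0 = nx/600: 1, 0.73, 0.52, 0.36167…, 0.24, 0.16167…, 0.12333…, 0.09167…, 0.06333…
R0 = Σ lx·mx = 0 + 2.19 + 2.6 + 1.085… + 0.96 + 0.64667… + 0.12333… + 0.275… + 0.06333… = 7.943333…
Σ x·lx·mx = 20.89…; T = 20.89…/7.943333… = 2.62988…
r ≈ ln(R0)/T = ln(7.943333…)/2.62988… = 0.788… → 0.788

0.788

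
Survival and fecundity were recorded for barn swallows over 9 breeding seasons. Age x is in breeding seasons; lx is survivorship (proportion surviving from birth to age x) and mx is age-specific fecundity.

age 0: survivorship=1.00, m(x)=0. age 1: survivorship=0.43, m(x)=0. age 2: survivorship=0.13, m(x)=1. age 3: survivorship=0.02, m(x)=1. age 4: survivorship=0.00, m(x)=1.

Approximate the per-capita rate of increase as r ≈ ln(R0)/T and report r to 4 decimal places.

-0.8893

R0 = Σ lx·mx = 0 + 0 + 0.13 + 0.02 + 0 = 0.15
Σ x·lx·mx = 0.32; T = 0.32/0.15 = 2.13333…
r ≈ ln(R0)/T = ln(0.15)/2.13333… = -0.889275… → -0.8893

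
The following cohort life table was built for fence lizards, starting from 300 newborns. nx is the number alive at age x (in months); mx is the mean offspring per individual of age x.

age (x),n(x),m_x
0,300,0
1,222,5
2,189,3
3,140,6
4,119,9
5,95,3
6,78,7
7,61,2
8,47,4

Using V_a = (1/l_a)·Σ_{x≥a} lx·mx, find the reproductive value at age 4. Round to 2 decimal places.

lx = nx/n0 = nx/300: 1, 0.74, 0.63, 0.46667…, 0.39667…, 0.31667…, 0.26, 0.20333…, 0.15667…
lx·mx for x ≥ 4: 3.57…, 0.95…, 1.82, 0.406667…, 0.626667… → sum = 7.373333…
V_4 = 7.373333… / l_4 = 7.373333… / 0.396667… = 18.588235… → 18.59

18.59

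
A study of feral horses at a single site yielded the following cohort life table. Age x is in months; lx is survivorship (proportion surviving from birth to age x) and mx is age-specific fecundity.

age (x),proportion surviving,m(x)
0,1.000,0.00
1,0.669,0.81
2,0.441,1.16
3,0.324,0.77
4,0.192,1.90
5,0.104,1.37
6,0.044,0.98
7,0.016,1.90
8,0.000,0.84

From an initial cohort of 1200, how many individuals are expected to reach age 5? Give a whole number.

125

Expected survivors = N0 · l_5 = 1200 × 0.104 = 124.8 → 125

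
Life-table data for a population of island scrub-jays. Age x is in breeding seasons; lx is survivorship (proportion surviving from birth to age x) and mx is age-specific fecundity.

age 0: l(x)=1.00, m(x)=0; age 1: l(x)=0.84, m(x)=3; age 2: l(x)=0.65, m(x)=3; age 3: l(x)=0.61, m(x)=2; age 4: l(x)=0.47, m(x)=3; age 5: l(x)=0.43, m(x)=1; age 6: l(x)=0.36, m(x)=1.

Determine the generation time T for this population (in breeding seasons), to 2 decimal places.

2.54

lx·mx: 0, 2.52, 1.95, 1.22, 1.41, 0.43, 0.36 → R0 = 7.89
x·lx·mx: 0, 2.52, 3.9, 3.66, 5.64, 2.15, 2.16 → Σ = 20.03
T = 20.03 / 7.89 = 2.538657… → 2.54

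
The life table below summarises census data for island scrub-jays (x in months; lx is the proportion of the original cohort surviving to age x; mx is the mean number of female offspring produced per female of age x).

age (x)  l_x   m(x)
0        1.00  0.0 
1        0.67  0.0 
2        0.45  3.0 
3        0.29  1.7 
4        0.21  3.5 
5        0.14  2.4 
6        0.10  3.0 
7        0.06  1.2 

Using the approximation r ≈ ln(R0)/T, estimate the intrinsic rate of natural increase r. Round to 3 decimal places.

0.352

R0 = Σ lx·mx = 0 + 0 + 1.35 + 0.493 + 0.735 + 0.336 + 0.3 + 0.072 = 3.286
Σ x·lx·mx = 11.103; T = 11.103/3.286 = 3.37888…
r ≈ ln(R0)/T = ln(3.286)/3.37888… = 0.35209… → 0.352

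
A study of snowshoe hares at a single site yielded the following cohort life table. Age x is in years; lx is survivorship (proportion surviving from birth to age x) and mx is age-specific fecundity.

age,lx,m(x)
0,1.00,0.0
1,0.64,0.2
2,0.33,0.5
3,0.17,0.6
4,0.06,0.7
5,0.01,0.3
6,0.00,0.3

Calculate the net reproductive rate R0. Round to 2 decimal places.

lx·mx by age: 0, 0.128, 0.165, 0.102, 0.042, 0.003, 0
R0 = Σ lx·mx = 0.44 → 0.44

0.44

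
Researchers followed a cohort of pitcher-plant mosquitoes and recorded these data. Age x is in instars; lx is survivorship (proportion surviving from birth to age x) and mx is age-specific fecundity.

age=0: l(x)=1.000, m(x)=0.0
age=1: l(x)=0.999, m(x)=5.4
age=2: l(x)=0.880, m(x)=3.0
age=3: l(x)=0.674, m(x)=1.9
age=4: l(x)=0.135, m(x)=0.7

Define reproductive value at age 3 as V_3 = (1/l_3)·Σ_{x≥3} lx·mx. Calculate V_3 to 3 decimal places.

2.040

lx·mx for x ≥ 3: 1.2806, 0.0945 → sum = 1.3751
V_3 = 1.3751 / l_3 = 1.3751 / 0.674 = 2.040208… → 2.040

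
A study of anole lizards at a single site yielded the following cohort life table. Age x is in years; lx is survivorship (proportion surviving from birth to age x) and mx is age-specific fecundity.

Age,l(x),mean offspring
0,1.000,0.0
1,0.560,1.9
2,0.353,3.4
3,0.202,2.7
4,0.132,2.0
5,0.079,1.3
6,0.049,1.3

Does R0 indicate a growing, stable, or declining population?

growing

R0 = Σ lx·mx = 0 + 1.064 + 1.2002 + 0.5454 + 0.264 + 0.1027 + 0.0637 = 3.24
R0 > 1, so the population is growing.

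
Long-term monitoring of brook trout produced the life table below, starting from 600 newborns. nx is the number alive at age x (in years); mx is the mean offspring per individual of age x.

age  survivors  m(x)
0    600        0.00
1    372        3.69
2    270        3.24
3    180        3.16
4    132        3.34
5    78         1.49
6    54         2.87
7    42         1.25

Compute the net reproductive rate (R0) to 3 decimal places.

5.968

lx = nx/n0 = nx/600: 1, 0.62, 0.45, 0.3, 0.22, 0.13, 0.09, 0.07
lx·mx by age: 0, 2.2878, 1.458, 0.948, 0.7348, 0.1937, 0.2583, 0.0875
R0 = Σ lx·mx = 5.9681 → 5.968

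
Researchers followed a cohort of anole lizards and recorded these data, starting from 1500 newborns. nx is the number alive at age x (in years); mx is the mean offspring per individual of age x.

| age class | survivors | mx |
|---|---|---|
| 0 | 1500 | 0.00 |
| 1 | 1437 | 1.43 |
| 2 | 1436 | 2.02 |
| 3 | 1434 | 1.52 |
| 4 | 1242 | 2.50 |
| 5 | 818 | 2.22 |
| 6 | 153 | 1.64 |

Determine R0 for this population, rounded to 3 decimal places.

lx = nx/n0 = nx/1500: 1, 0.958, 0.95733…, 0.956, 0.828, 0.54533…, 0.102
lx·mx by age: 0, 1.36994, 1.933813…, 1.45312, 2.07, 1.21064…, 0.16728
R0 = Σ lx·mx = 8.204793… → 8.205

8.205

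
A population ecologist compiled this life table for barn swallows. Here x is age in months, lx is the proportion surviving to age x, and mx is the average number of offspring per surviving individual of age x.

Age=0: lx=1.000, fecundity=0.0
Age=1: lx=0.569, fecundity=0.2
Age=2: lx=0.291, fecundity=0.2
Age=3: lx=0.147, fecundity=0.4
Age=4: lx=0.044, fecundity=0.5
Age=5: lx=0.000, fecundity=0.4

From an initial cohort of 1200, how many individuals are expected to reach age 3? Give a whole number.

Expected survivors = N0 · l_3 = 1200 × 0.147 = 176.4 → 176

176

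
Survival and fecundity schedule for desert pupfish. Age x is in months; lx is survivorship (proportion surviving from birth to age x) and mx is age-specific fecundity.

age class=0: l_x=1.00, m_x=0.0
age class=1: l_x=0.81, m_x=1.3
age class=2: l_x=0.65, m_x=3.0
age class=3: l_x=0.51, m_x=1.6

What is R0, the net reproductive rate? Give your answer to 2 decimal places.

lx·mx by age: 0, 1.053, 1.95, 0.816
R0 = Σ lx·mx = 3.819 → 3.82

3.82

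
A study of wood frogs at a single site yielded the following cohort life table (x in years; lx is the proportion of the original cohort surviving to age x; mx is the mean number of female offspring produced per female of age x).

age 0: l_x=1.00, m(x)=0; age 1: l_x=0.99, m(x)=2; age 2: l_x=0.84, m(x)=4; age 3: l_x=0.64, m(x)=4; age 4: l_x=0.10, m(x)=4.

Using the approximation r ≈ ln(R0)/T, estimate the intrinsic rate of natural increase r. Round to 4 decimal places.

0.9769

R0 = Σ lx·mx = 0 + 1.98 + 3.36 + 2.56 + 0.4 = 8.3
Σ x·lx·mx = 17.98; T = 17.98/8.3 = 2.16627…
r ≈ ln(R0)/T = ln(8.3)/2.16627… = 0.976914… → 0.9769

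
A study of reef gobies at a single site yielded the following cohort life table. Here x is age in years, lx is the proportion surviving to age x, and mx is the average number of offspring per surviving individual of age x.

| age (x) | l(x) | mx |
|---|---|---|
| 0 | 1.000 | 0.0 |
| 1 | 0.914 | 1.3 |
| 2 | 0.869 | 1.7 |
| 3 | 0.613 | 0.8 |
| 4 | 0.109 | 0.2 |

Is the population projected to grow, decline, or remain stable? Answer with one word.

R0 = Σ lx·mx = 0 + 1.1882 + 1.4773 + 0.4904 + 0.0218 = 3.1777
R0 > 1, so the population is growing.

growing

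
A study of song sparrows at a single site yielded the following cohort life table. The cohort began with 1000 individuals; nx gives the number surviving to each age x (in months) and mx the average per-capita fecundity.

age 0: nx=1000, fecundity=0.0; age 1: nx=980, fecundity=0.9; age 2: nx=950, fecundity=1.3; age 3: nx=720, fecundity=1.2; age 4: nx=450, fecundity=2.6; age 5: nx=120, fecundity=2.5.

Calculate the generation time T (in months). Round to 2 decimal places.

2.72

lx = nx/n0 = nx/1000: 1, 0.98, 0.95, 0.72, 0.45, 0.12
lx·mx: 0, 0.882, 1.235, 0.864, 1.17, 0.3 → R0 = 4.451
x·lx·mx: 0, 0.882, 2.47, 2.592, 4.68, 1.5 → Σ = 12.124
T = 12.124 / 4.451 = 2.723882… → 2.72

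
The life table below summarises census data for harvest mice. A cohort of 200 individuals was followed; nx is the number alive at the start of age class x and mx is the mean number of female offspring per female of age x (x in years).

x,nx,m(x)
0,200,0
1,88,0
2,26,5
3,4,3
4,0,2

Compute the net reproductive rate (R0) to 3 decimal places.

0.710

lx = nx/n0 = nx/200: 1, 0.44, 0.13, 0.02, 0
lx·mx by age: 0, 0, 0.65, 0.06, 0
R0 = Σ lx·mx = 0.71 → 0.710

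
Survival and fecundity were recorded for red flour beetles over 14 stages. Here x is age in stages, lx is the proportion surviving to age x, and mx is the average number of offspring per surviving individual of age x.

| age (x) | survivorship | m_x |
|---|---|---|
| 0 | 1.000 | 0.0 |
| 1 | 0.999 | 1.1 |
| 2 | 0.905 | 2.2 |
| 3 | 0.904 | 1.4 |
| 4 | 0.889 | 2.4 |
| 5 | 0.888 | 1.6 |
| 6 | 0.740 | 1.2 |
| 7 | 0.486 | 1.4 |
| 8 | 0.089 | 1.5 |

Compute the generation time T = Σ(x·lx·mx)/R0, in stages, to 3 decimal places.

3.712

lx·mx: 0, 1.0989, 1.991, 1.2656, 2.1336, 1.4208, 0.888, 0.6804, 0.1335 → R0 = 9.6118
x·lx·mx: 0, 1.0989, 3.982, 3.7968, 8.5344, 7.104, 5.328, 4.7628, 1.068 → Σ = 35.6749
T = 35.6749 / 9.6118 = 3.711573… → 3.712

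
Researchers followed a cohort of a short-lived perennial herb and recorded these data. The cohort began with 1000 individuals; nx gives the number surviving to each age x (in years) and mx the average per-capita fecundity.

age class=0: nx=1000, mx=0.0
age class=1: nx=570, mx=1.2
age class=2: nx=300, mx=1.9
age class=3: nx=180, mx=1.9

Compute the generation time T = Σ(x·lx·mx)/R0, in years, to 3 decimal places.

lx = nx/n0 = nx/1000: 1, 0.57, 0.3, 0.18
lx·mx: 0, 0.684, 0.57, 0.342 → R0 = 1.596
x·lx·mx: 0, 0.684, 1.14, 1.026 → Σ = 2.85
T = 2.85 / 1.596 = 1.785714… → 1.786

1.786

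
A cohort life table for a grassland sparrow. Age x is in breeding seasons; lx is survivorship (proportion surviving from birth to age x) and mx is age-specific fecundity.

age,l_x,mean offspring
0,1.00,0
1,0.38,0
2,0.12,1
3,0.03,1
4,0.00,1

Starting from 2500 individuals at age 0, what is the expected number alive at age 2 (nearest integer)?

300

Expected survivors = N0 · l_2 = 2500 × 0.12 = 300 → 300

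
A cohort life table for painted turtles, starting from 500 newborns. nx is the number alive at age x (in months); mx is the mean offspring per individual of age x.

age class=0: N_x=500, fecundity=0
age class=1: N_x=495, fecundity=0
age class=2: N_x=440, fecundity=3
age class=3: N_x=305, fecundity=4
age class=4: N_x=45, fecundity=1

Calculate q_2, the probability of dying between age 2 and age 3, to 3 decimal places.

lx = nx/n0 = nx/500: 1, 0.99, 0.88, 0.61, 0.09
q_2 = (l_2 − l_3) / l_2 = (0.88 − 0.61) / 0.88
     = 0.27 / 0.88 = 0.306818… → 0.307

0.307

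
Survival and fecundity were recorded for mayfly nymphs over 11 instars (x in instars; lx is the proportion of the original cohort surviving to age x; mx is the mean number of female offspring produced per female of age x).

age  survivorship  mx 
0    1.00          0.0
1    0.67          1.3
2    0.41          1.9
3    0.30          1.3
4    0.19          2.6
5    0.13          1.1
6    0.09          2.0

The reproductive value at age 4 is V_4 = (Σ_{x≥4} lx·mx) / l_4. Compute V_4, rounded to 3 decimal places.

lx·mx for x ≥ 4: 0.494, 0.143, 0.18 → sum = 0.817
V_4 = 0.817 / l_4 = 0.817 / 0.19 = 4.3 → 4.300

4.300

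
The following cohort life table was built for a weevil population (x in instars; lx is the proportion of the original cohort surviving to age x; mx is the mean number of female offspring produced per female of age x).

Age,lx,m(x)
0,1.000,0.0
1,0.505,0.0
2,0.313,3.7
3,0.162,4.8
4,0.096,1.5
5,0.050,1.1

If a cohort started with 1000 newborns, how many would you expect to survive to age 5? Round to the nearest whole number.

Expected survivors = N0 · l_5 = 1000 × 0.050 = 50 → 50

50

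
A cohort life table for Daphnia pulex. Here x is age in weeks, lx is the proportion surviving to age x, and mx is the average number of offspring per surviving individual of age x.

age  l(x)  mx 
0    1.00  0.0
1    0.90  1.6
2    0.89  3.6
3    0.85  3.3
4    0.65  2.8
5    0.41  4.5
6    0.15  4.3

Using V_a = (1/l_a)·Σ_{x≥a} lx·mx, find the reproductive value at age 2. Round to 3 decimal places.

11.594

lx·mx for x ≥ 2: 3.204, 2.805, 1.82, 1.845, 0.645 → sum = 10.319
V_2 = 10.319 / l_2 = 10.319 / 0.89 = 11.594382… → 11.594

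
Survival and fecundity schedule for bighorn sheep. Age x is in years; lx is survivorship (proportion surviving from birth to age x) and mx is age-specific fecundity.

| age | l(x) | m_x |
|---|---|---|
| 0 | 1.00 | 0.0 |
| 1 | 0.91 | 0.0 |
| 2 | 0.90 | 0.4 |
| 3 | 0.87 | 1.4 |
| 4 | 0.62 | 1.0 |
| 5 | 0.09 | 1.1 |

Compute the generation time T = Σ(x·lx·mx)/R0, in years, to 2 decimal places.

3.20

lx·mx: 0, 0, 0.36, 1.218, 0.62, 0.099 → R0 = 2.297
x·lx·mx: 0, 0, 0.72, 3.654, 2.48, 0.495 → Σ = 7.349
T = 7.349 / 2.297 = 3.199391… → 3.20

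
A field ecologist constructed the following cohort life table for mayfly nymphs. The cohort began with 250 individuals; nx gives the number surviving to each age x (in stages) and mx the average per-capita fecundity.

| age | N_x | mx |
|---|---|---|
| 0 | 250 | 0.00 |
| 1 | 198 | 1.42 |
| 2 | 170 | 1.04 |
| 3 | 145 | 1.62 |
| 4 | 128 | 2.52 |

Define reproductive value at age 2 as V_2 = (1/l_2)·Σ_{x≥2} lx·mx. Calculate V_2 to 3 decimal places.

4.319

lx = nx/n0 = nx/250: 1, 0.792, 0.68, 0.58, 0.512
lx·mx for x ≥ 2: 0.7072, 0.9396, 1.29024 → sum = 2.93704
V_2 = 2.93704 / l_2 = 2.93704 / 0.68 = 4.319176… → 4.319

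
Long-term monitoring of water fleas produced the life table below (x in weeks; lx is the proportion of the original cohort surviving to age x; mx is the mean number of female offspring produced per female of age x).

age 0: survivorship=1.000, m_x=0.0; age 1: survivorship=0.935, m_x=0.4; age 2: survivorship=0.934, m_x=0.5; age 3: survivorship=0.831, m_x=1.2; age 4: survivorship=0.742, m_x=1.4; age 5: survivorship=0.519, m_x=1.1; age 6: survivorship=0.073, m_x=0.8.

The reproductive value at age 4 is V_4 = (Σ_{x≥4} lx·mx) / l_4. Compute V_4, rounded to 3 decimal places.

lx·mx for x ≥ 4: 1.0388, 0.5709, 0.0584 → sum = 1.6681
V_4 = 1.6681 / l_4 = 1.6681 / 0.742 = 2.248113… → 2.248

2.248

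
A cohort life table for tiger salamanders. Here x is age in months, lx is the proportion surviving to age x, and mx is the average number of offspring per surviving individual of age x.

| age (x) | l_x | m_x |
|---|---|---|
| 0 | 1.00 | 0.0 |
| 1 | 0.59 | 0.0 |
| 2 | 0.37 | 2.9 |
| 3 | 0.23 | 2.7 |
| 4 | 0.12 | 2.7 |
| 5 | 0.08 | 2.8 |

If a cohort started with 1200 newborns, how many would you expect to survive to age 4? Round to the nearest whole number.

144

Expected survivors = N0 · l_4 = 1200 × 0.12 = 144 → 144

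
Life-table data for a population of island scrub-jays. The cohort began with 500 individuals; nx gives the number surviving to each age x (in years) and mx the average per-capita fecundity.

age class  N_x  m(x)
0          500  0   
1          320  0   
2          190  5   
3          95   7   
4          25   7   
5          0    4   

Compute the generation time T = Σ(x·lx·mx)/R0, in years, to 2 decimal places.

2.57

lx = nx/n0 = nx/500: 1, 0.64, 0.38, 0.19, 0.05, 0
lx·mx: 0, 0, 1.9, 1.33, 0.35, 0 → R0 = 3.58
x·lx·mx: 0, 0, 3.8, 3.99, 1.4, 0 → Σ = 9.19
T = 9.19 / 3.58 = 2.567039… → 2.57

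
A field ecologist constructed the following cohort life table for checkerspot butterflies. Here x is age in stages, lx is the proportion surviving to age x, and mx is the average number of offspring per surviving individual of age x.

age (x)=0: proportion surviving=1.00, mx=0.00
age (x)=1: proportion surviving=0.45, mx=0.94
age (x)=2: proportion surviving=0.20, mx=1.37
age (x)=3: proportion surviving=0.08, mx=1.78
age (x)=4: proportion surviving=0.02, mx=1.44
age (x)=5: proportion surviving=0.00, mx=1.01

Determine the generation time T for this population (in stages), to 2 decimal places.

lx·mx: 0, 0.423, 0.274, 0.1424, 0.0288, 0 → R0 = 0.8682
x·lx·mx: 0, 0.423, 0.548, 0.4272, 0.1152, 0 → Σ = 1.5134
T = 1.5134 / 0.8682 = 1.743147… → 1.74

1.74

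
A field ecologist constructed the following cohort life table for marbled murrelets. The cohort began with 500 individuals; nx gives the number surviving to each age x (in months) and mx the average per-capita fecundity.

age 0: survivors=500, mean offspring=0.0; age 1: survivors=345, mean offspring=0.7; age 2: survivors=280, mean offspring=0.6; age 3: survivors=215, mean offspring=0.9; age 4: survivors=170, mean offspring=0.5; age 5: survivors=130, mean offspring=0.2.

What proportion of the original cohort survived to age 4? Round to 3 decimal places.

l_4 = n_4/n_0 = 170/500 = 0.34 → 0.340

0.340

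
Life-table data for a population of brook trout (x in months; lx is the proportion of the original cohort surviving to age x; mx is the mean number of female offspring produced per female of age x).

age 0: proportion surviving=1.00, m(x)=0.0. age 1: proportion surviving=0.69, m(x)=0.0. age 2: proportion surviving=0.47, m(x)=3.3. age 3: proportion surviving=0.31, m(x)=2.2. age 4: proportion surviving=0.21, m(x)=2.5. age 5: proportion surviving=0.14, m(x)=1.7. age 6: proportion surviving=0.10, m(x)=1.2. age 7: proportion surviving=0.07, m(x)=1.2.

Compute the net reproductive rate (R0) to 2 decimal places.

3.20

lx·mx by age: 0, 0, 1.551, 0.682, 0.525, 0.238, 0.12, 0.084
R0 = Σ lx·mx = 3.2 → 3.20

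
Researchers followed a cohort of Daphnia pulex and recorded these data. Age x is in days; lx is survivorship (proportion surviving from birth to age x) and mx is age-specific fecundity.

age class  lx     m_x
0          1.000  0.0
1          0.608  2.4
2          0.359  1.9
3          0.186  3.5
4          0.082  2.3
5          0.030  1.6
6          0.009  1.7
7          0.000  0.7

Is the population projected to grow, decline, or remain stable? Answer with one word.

growing

R0 = Σ lx·mx = 0 + 1.4592 + 0.6821 + 0.651 + 0.1886 + 0.048 + 0.0153 + 0 = 3.0442
R0 > 1, so the population is growing.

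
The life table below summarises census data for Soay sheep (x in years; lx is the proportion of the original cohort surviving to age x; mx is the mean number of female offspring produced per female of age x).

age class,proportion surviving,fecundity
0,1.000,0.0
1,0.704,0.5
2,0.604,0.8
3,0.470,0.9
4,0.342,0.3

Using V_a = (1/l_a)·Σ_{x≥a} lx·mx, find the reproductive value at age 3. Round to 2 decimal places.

lx·mx for x ≥ 3: 0.423, 0.1026 → sum = 0.5256
V_3 = 0.5256 / l_3 = 0.5256 / 0.47 = 1.118298… → 1.12

1.12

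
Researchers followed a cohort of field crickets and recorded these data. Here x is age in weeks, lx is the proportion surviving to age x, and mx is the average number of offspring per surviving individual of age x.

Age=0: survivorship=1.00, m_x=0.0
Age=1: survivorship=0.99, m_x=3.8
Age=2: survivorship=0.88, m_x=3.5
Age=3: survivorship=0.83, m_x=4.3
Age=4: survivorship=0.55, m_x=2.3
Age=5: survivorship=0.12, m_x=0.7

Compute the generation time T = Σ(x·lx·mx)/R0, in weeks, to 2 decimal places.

lx·mx: 0, 3.762, 3.08, 3.569, 1.265, 0.084 → R0 = 11.76
x·lx·mx: 0, 3.762, 6.16, 10.707, 5.06, 0.42 → Σ = 26.109
T = 26.109 / 11.76 = 2.220153… → 2.22

2.22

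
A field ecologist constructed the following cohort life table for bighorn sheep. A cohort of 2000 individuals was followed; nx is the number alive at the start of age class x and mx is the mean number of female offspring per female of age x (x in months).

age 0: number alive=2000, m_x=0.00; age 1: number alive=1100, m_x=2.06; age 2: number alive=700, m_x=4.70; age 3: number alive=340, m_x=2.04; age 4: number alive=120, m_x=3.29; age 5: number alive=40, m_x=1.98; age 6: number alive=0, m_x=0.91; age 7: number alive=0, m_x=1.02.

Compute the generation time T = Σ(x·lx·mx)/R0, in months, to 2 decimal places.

lx = nx/n0 = nx/2000: 1, 0.55, 0.35, 0.17, 0.06, 0.02, 0, 0
lx·mx: 0, 1.133, 1.645, 0.3468, 0.1974, 0.0396, 0, 0 → R0 = 3.3618
x·lx·mx: 0, 1.133, 3.29, 1.0404, 0.7896, 0.198, 0, 0 → Σ = 6.451
T = 6.451 / 3.3618 = 1.918912… → 1.92

1.92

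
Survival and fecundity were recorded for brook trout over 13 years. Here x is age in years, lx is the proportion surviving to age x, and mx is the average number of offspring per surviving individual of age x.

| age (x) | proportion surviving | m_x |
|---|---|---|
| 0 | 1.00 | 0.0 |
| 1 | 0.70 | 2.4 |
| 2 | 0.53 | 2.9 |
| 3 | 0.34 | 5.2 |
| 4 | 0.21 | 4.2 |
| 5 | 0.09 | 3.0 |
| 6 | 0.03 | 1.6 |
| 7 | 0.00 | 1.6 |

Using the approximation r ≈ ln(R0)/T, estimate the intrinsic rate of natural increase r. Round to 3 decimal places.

0.740

R0 = Σ lx·mx = 0 + 1.68 + 1.537 + 1.768 + 0.882 + 0.27 + 0.048 + 0 = 6.185
Σ x·lx·mx = 15.224; T = 15.224/6.185 = 2.46144…
r ≈ ln(R0)/T = ln(6.185)/2.46144… = 0.74027… → 0.740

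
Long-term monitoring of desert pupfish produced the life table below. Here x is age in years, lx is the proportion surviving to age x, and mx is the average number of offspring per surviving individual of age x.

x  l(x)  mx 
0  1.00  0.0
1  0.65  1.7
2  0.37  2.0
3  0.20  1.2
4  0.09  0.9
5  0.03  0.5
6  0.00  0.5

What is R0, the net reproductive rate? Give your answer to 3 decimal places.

2.181

lx·mx by age: 0, 1.105, 0.74, 0.24, 0.081, 0.015, 0
R0 = Σ lx·mx = 2.181 → 2.181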